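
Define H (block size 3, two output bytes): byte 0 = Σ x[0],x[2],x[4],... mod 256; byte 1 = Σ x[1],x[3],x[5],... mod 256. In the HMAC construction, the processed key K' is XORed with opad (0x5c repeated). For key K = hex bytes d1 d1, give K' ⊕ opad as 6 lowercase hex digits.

8d8d5c

Key hex bytes d1 d1 is 2 bytes ≤ B = 3; zero-pad to 3 bytes: K' = d1 d1 00.
XOR each byte with 0x5c: d1⊕5c=8d, d1⊕5c=8d, 00⊕5c=5c.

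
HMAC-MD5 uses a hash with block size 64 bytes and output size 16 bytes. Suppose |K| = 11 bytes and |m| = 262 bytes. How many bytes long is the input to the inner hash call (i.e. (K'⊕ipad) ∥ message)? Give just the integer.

326

Key is 11 ≤ 64 bytes, zero-padded: |K'| = 64.
Inner input = (K'⊕ipad) ∥ m → 64 + 262 = 326 bytes.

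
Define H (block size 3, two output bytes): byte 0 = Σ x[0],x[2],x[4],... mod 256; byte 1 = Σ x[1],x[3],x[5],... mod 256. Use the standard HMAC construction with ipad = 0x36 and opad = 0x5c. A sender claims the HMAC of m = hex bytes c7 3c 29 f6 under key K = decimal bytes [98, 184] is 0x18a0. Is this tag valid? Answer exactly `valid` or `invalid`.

valid

Key decimal bytes [98, 184] = 62 b8 is 2 bytes ≤ B = 3; zero-pad to 3 bytes: K' = 62 b8 00.
K' ⊕ ipad = 54 8e 36; K' ⊕ opad = 3e e4 5c.
Inner hash: even-index sum = 444 mod 256 = 188; odd-index sum = 382 mod 256 = 126 → bc 7e.
Outer hash (recomputed tag): even-index sum = 280 mod 256 = 24; odd-index sum = 416 mod 256 = 160 → 18 a0.
Recomputed tag = 18a0; claimed = 18a0 → match.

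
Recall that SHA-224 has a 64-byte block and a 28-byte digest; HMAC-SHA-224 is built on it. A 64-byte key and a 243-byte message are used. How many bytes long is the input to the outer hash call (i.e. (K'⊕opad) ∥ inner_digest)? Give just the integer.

Key is 64 ≤ 64 bytes, zero-padded: |K'| = 64.
Outer input = (K'⊕opad) ∥ H(inner) → 64 + 28 = 92 bytes.

92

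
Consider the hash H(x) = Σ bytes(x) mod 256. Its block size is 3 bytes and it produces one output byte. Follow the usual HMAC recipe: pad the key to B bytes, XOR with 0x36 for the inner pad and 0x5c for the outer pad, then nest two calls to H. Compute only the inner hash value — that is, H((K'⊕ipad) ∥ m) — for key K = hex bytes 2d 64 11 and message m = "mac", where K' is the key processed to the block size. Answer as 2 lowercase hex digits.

c5

Key hex bytes 2d 64 11 is exactly B = 3 bytes: K' = 2d 64 11.
K' ⊕ ipad = 1b 52 27.
Inner input = 1b 52 27 ∥ 6d 61 63.
Inner hash: sum = 27+82+39+109+97+99 = 453; mod 256 = 197 → c5.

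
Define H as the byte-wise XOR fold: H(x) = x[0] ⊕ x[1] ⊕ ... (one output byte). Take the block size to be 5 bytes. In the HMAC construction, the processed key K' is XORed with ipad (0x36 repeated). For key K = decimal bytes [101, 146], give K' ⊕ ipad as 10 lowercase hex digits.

53a4363636

Key decimal bytes [101, 146] = 65 92 is 2 bytes ≤ B = 5; zero-pad to 5 bytes: K' = 65 92 00 00 00.
XOR each byte with 0x36: 65⊕36=53, 92⊕36=a4, 00⊕36=36, 00⊕36=36, 00⊕36=36.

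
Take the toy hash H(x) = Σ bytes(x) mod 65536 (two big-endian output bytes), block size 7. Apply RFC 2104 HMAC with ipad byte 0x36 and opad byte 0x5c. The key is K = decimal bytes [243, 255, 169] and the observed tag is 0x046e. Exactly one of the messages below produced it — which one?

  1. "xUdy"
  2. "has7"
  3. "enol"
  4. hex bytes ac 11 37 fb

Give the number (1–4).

3

Key decimal bytes [243, 255, 169] = f3 ff a9 is 3 bytes ≤ B = 7; zero-pad to 7 bytes: K' = f3 ff a9 00 00 00 00.
K' ⊕ ipad = c5 c9 9f 36 36 36 36; K' ⊕ opad = af a3 f5 5c 5c 5c 5c.
m1: inner = H(c5 c9 9f 36 36 36 36 78 55 64 79) = 04 af; tag = H(af a3 f5 5c 5c 5c 5c 04 af) = 046a
m2: inner = H(c5 c9 9f 36 36 36 36 68 61 73 37) = 04 78; tag = H(af a3 f5 5c 5c 5c 5c 04 78) = 0433
m3: inner = H(c5 c9 9f 36 36 36 36 65 6e 6f 6c) = 04 b3; tag = H(af a3 f5 5c 5c 5c 5c 04 b3) = 046e ← matches
m4: inner = H(c5 c9 9f 36 36 36 36 ac 11 37 fb) = 04 f4; tag = H(af a3 f5 5c 5c 5c 5c 04 f4) = 04af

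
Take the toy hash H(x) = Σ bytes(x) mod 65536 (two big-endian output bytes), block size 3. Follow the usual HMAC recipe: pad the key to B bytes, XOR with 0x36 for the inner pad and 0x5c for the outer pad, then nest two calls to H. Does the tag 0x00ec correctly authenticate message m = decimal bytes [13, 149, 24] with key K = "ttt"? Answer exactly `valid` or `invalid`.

invalid

Key "ttt" = 74 74 74 is exactly B = 3 bytes: K' = 74 74 74.
K' ⊕ ipad = 42 42 42; K' ⊕ opad = 28 28 28.
Inner hash: sum = 66+66+66+13+149+24 = 384 → 01 80.
Outer hash (recomputed tag): sum = 40+40+40+1+128 = 249 → 00 f9.
Recomputed tag = 00f9; claimed = 00ec → mismatch.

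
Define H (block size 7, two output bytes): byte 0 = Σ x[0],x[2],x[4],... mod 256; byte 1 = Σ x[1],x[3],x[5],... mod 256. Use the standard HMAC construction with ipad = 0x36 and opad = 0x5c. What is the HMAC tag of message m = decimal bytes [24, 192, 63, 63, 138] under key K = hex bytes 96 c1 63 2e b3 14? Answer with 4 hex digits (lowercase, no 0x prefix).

6606

Key hex bytes 96 c1 63 2e b3 14 is 6 bytes ≤ B = 7; zero-pad to 7 bytes: K' = 96 c1 63 2e b3 14 00.
K' ⊕ ipad = a0 f7 55 18 85 22 36.  K' ⊕ opad = ca 9d 3f 72 ef 48 5c.
Inner input = (K'⊕ipad) ∥ m = a0 f7 55 18 85 22 36 ∥ 18 c0 3f 3f 8a.
Inner hash: even-index sum = 687 mod 256 = 175; odd-index sum = 530 mod 256 = 18 → af 12.
Outer input = (K'⊕opad) ∥ inner = ca 9d 3f 72 ef 48 5c ∥ af 12.
Outer hash (tag): even-index sum = 614 mod 256 = 102; odd-index sum = 518 mod 256 = 6 → 66 06.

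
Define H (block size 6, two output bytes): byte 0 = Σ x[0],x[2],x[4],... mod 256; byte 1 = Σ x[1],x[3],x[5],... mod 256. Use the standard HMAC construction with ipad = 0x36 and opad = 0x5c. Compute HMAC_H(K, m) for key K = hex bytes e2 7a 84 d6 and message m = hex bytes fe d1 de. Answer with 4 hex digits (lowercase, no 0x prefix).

8a3f

Key hex bytes e2 7a 84 d6 is 4 bytes ≤ B = 6; zero-pad to 6 bytes: K' = e2 7a 84 d6 00 00.
K' ⊕ ipad = d4 4c b2 e0 36 36.  K' ⊕ opad = be 26 d8 8a 5c 5c.
Inner input = (K'⊕ipad) ∥ m = d4 4c b2 e0 36 36 ∥ fe d1 de.
Inner hash: even-index sum = 920 mod 256 = 152; odd-index sum = 563 mod 256 = 51 → 98 33.
Outer input = (K'⊕opad) ∥ inner = be 26 d8 8a 5c 5c ∥ 98 33.
Outer hash (tag): even-index sum = 650 mod 256 = 138; odd-index sum = 319 mod 256 = 63 → 8a 3f.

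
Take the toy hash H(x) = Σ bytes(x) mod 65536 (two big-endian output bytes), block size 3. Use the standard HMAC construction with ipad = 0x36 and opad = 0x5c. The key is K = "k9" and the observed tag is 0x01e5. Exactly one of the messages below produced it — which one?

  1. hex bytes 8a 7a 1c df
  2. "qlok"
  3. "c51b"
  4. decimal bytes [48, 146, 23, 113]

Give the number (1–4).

4

Key "k9" = 6b 39 is 2 bytes ≤ B = 3; zero-pad to 3 bytes: K' = 6b 39 00.
K' ⊕ ipad = 5d 0f 36; K' ⊕ opad = 37 65 5c.
m1: inner = H(5d 0f 36 8a 7a 1c df) = 02 a1; tag = H(37 65 5c 02 a1) = 019b
m2: inner = H(5d 0f 36 71 6c 6f 6b) = 02 59; tag = H(37 65 5c 02 59) = 0153
m3: inner = H(5d 0f 36 63 35 31 62) = 01 cd; tag = H(37 65 5c 01 cd) = 01c6
m4: inner = H(5d 0f 36 30 92 17 71) = 01 ec; tag = H(37 65 5c 01 ec) = 01e5 ← matches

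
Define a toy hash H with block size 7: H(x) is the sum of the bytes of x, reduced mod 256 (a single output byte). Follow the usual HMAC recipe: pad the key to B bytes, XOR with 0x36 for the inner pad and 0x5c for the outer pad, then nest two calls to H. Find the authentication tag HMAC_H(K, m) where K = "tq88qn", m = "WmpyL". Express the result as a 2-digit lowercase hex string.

Key "tq88qn" = 74 71 38 38 71 6e is 6 bytes ≤ B = 7; zero-pad to 7 bytes: K' = 74 71 38 38 71 6e 00.
K' ⊕ ipad = 42 47 0e 0e 47 58 36.  K' ⊕ opad = 28 2d 64 64 2d 32 5c.
Inner input = (K'⊕ipad) ∥ m = 42 47 0e 0e 47 58 36 ∥ 57 6d 70 79 4c.
Inner hash: sum = 66+71+14+14+71+88+54+87+109+112+121+76 = 883; mod 256 = 115 → 73.
Outer input = (K'⊕opad) ∥ inner = 28 2d 64 64 2d 32 5c ∥ 73.
Outer hash (tag): sum = 40+45+100+100+45+50+92+115 = 587; mod 256 = 75 → 4b.

4b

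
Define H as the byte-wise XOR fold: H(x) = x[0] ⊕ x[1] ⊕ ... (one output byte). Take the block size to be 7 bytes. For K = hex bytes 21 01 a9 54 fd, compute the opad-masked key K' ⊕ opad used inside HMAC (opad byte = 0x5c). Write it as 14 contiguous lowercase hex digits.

7d5df508a15c5c

Key hex bytes 21 01 a9 54 fd is 5 bytes ≤ B = 7; zero-pad to 7 bytes: K' = 21 01 a9 54 fd 00 00.
XOR each byte with 0x5c: 21⊕5c=7d, 01⊕5c=5d, a9⊕5c=f5, 54⊕5c=08, fd⊕5c=a1, 00⊕5c=5c, 00⊕5c=5c.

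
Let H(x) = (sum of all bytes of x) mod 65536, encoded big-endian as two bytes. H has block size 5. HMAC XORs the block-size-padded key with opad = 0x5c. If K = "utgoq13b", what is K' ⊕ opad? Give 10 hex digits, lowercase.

Key "utgoq13b" = 75 74 67 6f 71 31 33 62 is 8 bytes > B = 5, so hash it first: H(key) = 02 f6, then zero-pad to 5 bytes: K' = 02 f6 00 00 00.
XOR each byte with 0x5c: 02⊕5c=5e, f6⊕5c=aa, 00⊕5c=5c, 00⊕5c=5c, 00⊕5c=5c.

5eaa5c5c5c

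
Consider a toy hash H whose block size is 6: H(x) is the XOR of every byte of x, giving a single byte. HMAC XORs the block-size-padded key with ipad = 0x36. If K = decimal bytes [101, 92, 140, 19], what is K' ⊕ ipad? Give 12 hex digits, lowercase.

536aba253636

Key decimal bytes [101, 92, 140, 19] = 65 5c 8c 13 is 4 bytes ≤ B = 6; zero-pad to 6 bytes: K' = 65 5c 8c 13 00 00.
XOR each byte with 0x36: 65⊕36=53, 5c⊕36=6a, 8c⊕36=ba, 13⊕36=25, 00⊕36=36, 00⊕36=36.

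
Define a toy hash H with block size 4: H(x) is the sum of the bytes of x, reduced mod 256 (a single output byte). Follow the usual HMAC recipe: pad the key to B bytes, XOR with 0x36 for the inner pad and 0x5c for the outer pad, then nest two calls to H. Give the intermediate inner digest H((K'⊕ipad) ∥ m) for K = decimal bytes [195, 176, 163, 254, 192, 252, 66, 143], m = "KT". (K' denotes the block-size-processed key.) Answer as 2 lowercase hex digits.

Key decimal bytes [195, 176, 163, 254, 192, 252, 66, 143] = c3 b0 a3 fe c0 fc 42 8f is 8 bytes > B = 4, so hash it first: H(key) = a1, then zero-pad to 4 bytes: K' = a1 00 00 00.
K' ⊕ ipad = 97 36 36 36.
Inner input = 97 36 36 36 ∥ 4b 54.
Inner hash: sum = 151+54+54+54+75+84 = 472; mod 256 = 216 → d8.

d8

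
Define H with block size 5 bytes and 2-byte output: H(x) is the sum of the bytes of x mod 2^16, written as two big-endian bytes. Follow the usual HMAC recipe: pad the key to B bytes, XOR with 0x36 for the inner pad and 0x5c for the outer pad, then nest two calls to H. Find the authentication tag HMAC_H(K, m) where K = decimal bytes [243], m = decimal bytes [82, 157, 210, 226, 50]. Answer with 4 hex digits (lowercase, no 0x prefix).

Key decimal bytes [243] = f3 is 1 byte ≤ B = 5; zero-pad to 5 bytes: K' = f3 00 00 00 00.
K' ⊕ ipad = c5 36 36 36 36.  K' ⊕ opad = af 5c 5c 5c 5c.
Inner input = (K'⊕ipad) ∥ m = c5 36 36 36 36 ∥ 52 9d d2 e2 32.
Inner hash: sum = 197+54+54+54+54+82+157+210+226+50 = 1138 → 04 72.
Outer input = (K'⊕opad) ∥ inner = af 5c 5c 5c 5c ∥ 04 72.
Outer hash (tag): sum = 175+92+92+92+92+4+114 = 661 → 02 95.

0295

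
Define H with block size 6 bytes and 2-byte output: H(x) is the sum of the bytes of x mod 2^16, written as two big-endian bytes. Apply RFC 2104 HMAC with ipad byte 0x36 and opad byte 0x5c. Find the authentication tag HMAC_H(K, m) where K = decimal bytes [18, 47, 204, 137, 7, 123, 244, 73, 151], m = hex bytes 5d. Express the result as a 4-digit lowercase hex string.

02c5

Key decimal bytes [18, 47, 204, 137, 7, 123, 244, 73, 151] = 12 2f cc 89 07 7b f4 49 97 is 9 bytes > B = 6, so hash it first: H(key) = 03 ec, then zero-pad to 6 bytes: K' = 03 ec 00 00 00 00.
K' ⊕ ipad = 35 da 36 36 36 36.  K' ⊕ opad = 5f b0 5c 5c 5c 5c.
Inner input = (K'⊕ipad) ∥ m = 35 da 36 36 36 36 ∥ 5d.
Inner hash: sum = 53+218+54+54+54+54+93 = 580 → 02 44.
Outer input = (K'⊕opad) ∥ inner = 5f b0 5c 5c 5c 5c ∥ 02 44.
Outer hash (tag): sum = 95+176+92+92+92+92+2+68 = 709 → 02 c5.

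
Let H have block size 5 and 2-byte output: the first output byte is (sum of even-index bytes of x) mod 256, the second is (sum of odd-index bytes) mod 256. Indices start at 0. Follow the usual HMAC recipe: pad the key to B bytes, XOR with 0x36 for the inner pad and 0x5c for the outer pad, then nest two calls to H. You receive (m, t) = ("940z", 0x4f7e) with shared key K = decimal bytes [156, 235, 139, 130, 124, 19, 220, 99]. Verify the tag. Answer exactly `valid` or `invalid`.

valid

Key decimal bytes [156, 235, 139, 130, 124, 19, 220, 99] = 9c eb 8b 82 7c 13 dc 63 is 8 bytes > B = 5, so hash it first: H(key) = 7f e3, then zero-pad to 5 bytes: K' = 7f e3 00 00 00.
K' ⊕ ipad = 49 d5 36 36 36; K' ⊕ opad = 23 bf 5c 5c 5c.
Inner hash: even-index sum = 355 mod 256 = 99; odd-index sum = 372 mod 256 = 116 → 63 74.
Outer hash (recomputed tag): even-index sum = 335 mod 256 = 79; odd-index sum = 382 mod 256 = 126 → 4f 7e.
Recomputed tag = 4f7e; claimed = 4f7e → match.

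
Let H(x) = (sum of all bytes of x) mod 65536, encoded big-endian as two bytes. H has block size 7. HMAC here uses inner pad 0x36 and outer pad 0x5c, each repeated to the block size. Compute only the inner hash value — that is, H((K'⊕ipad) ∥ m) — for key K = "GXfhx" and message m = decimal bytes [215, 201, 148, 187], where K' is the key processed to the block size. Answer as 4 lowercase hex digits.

Key "GXfhx" = 47 58 66 68 78 is 5 bytes ≤ B = 7; zero-pad to 7 bytes: K' = 47 58 66 68 78 00 00.
K' ⊕ ipad = 71 6e 50 5e 4e 36 36.
Inner input = 71 6e 50 5e 4e 36 36 ∥ d7 c9 94 bb.
Inner hash: sum = 113+110+80+94+78+54+54+215+201+148+187 = 1334 → 05 36.

0536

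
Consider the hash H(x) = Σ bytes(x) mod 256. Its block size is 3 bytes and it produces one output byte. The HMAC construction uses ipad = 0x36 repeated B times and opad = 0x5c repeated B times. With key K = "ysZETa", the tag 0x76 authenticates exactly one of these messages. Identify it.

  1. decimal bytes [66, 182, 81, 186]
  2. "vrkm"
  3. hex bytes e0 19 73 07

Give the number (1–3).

2

Key "ysZETa" = 79 73 5a 45 54 61 is 6 bytes > B = 3, so hash it first: H(key) = 40, then zero-pad to 3 bytes: K' = 40 00 00.
K' ⊕ ipad = 76 36 36; K' ⊕ opad = 1c 5c 5c.
m1: inner = H(76 36 36 42 b6 51 ba) = e5; tag = H(1c 5c 5c e5) = b9
m2: inner = H(76 36 36 76 72 6b 6d) = a2; tag = H(1c 5c 5c a2) = 76 ← matches
m3: inner = H(76 36 36 e0 19 73 07) = 55; tag = H(1c 5c 5c 55) = 29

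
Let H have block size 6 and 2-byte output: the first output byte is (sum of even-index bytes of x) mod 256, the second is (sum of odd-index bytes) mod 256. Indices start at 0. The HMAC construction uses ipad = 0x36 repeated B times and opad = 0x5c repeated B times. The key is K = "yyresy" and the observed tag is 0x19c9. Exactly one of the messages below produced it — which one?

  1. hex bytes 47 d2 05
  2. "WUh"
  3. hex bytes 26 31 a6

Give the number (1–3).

2

Key "yyresy" = 79 79 72 65 73 79 is exactly B = 6 bytes: K' = 79 79 72 65 73 79.
K' ⊕ ipad = 4f 4f 44 53 45 4f; K' ⊕ opad = 25 25 2e 39 2f 25.
m1: inner = H(4f 4f 44 53 45 4f 47 d2 05) = 24 c3; tag = H(25 25 2e 39 2f 25 24 c3) = a646
m2: inner = H(4f 4f 44 53 45 4f 57 55 68) = 97 46; tag = H(25 25 2e 39 2f 25 97 46) = 19c9 ← matches
m3: inner = H(4f 4f 44 53 45 4f 26 31 a6) = a4 22; tag = H(25 25 2e 39 2f 25 a4 22) = 26a5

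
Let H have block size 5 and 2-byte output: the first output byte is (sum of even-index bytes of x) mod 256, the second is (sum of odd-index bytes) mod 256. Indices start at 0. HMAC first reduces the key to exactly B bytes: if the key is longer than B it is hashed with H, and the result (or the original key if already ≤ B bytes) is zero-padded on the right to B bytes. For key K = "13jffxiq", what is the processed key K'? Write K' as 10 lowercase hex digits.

|K| = 8 > B = 5, so first hash the key.
H(K): even-index sum = 362 mod 256 = 106; odd-index sum = 386 mod 256 = 130 → 6a 82.
Zero-pad H(K) = 6a 82 to 5 bytes: K' = 6a 82 00 00 00.

6a82000000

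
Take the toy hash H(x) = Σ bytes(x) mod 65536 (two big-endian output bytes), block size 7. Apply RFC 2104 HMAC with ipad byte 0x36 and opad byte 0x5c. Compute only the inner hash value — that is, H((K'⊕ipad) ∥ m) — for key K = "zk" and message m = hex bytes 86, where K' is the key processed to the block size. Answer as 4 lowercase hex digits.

Key "zk" = 7a 6b is 2 bytes ≤ B = 7; zero-pad to 7 bytes: K' = 7a 6b 00 00 00 00 00.
K' ⊕ ipad = 4c 5d 36 36 36 36 36.
Inner input = 4c 5d 36 36 36 36 36 ∥ 86.
Inner hash: sum = 76+93+54+54+54+54+54+134 = 573 → 02 3d.

023d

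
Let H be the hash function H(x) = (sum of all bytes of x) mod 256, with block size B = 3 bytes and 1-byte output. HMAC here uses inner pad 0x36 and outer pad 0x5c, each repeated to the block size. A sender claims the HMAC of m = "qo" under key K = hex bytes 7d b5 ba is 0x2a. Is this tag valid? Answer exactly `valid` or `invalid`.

valid

Key hex bytes 7d b5 ba is exactly B = 3 bytes: K' = 7d b5 ba.
K' ⊕ ipad = 4b 83 8c; K' ⊕ opad = 21 e9 e6.
Inner hash: sum = 75+131+140+113+111 = 570; mod 256 = 58 → 3a.
Outer hash (recomputed tag): sum = 33+233+230+58 = 554; mod 256 = 42 → 2a.
Recomputed tag = 2a; claimed = 2a → match.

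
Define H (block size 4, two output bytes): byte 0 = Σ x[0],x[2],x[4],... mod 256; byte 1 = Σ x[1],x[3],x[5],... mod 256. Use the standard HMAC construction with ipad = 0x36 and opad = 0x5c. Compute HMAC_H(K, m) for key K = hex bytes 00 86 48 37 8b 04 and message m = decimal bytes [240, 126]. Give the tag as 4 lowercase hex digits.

f6a4

Key hex bytes 00 86 48 37 8b 04 is 6 bytes > B = 4, so hash it first: H(key) = d3 c1, then zero-pad to 4 bytes: K' = d3 c1 00 00.
K' ⊕ ipad = e5 f7 36 36.  K' ⊕ opad = 8f 9d 5c 5c.
Inner input = (K'⊕ipad) ∥ m = e5 f7 36 36 ∥ f0 7e.
Inner hash: even-index sum = 523 mod 256 = 11; odd-index sum = 427 mod 256 = 171 → 0b ab.
Outer input = (K'⊕opad) ∥ inner = 8f 9d 5c 5c ∥ 0b ab.
Outer hash (tag): even-index sum = 246 mod 256 = 246; odd-index sum = 420 mod 256 = 164 → f6 a4.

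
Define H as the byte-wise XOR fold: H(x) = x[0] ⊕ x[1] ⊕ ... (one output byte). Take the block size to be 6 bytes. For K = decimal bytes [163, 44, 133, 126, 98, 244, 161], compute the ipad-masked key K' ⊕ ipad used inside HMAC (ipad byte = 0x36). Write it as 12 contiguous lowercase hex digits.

753636363636

Key decimal bytes [163, 44, 133, 126, 98, 244, 161] = a3 2c 85 7e 62 f4 a1 is 7 bytes > B = 6, so hash it first: H(key) = 43, then zero-pad to 6 bytes: K' = 43 00 00 00 00 00.
XOR each byte with 0x36: 43⊕36=75, 00⊕36=36, 00⊕36=36, 00⊕36=36, 00⊕36=36, 00⊕36=36.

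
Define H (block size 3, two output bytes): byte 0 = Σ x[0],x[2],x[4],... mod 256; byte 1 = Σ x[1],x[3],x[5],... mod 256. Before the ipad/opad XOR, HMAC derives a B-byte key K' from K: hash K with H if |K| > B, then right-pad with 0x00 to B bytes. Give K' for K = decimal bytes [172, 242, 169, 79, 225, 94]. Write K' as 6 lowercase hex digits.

369f00

|K| = 6 > B = 3, so first hash the key.
H(K): even-index sum = 566 mod 256 = 54; odd-index sum = 415 mod 256 = 159 → 36 9f.
Zero-pad H(K) = 36 9f to 3 bytes: K' = 36 9f 00.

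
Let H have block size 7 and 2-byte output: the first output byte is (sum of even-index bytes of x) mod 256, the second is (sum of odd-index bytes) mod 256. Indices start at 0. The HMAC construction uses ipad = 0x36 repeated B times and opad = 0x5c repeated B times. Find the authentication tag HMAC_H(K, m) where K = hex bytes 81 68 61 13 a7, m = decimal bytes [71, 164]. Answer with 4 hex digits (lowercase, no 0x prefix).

Key hex bytes 81 68 61 13 a7 is 5 bytes ≤ B = 7; zero-pad to 7 bytes: K' = 81 68 61 13 a7 00 00.
K' ⊕ ipad = b7 5e 57 25 91 36 36.  K' ⊕ opad = dd 34 3d 4f fb 5c 5c.
Inner input = (K'⊕ipad) ∥ m = b7 5e 57 25 91 36 36 ∥ 47 a4.
Inner hash: even-index sum = 633 mod 256 = 121; odd-index sum = 256 mod 256 = 0 → 79 00.
Outer input = (K'⊕opad) ∥ inner = dd 34 3d 4f fb 5c 5c ∥ 79 00.
Outer hash (tag): even-index sum = 625 mod 256 = 113; odd-index sum = 344 mod 256 = 88 → 71 58.

7158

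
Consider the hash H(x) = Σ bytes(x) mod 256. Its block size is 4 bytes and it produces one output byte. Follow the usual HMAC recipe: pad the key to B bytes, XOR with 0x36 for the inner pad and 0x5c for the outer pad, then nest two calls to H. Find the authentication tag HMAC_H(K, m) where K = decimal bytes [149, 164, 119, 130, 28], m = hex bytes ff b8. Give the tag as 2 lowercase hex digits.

Key decimal bytes [149, 164, 119, 130, 28] = 95 a4 77 82 1c is 5 bytes > B = 4, so hash it first: H(key) = 4e, then zero-pad to 4 bytes: K' = 4e 00 00 00.
K' ⊕ ipad = 78 36 36 36.  K' ⊕ opad = 12 5c 5c 5c.
Inner input = (K'⊕ipad) ∥ m = 78 36 36 36 ∥ ff b8.
Inner hash: sum = 120+54+54+54+255+184 = 721; mod 256 = 209 → d1.
Outer input = (K'⊕opad) ∥ inner = 12 5c 5c 5c ∥ d1.
Outer hash (tag): sum = 18+92+92+92+209 = 503; mod 256 = 247 → f7.

f7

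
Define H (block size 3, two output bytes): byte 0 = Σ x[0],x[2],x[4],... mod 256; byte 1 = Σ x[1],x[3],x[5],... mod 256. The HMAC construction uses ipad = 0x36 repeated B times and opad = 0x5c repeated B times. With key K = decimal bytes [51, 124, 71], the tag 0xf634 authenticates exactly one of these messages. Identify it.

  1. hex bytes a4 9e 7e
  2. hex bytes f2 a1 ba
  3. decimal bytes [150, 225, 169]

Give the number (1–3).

1

Key decimal bytes [51, 124, 71] = 33 7c 47 is exactly B = 3 bytes: K' = 33 7c 47.
K' ⊕ ipad = 05 4a 71; K' ⊕ opad = 6f 20 1b.
m1: inner = H(05 4a 71 a4 9e 7e) = 14 6c; tag = H(6f 20 1b 14 6c) = f634 ← matches
m2: inner = H(05 4a 71 f2 a1 ba) = 17 f6; tag = H(6f 20 1b 17 f6) = 8037
m3: inner = H(05 4a 71 96 e1 a9) = 57 89; tag = H(6f 20 1b 57 89) = 1377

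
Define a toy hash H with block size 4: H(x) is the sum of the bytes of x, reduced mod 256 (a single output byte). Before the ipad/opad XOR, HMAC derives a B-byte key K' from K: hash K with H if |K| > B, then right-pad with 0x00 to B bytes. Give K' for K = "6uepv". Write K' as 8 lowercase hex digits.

f6000000

|K| = 5 > B = 4, so first hash the key.
H(K): sum = 54+117+101+112+118 = 502; mod 256 = 246 → f6.
Zero-pad H(K) = f6 to 4 bytes: K' = f6 00 00 00.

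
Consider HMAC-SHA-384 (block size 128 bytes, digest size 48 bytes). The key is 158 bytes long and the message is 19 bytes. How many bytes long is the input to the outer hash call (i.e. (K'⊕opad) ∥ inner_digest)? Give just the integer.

176

Key is 158 > 128 bytes, so it is hashed to 48 bytes then zero-padded to 128: |K'| = 128.
Outer input = (K'⊕opad) ∥ H(inner) → 128 + 48 = 176 bytes.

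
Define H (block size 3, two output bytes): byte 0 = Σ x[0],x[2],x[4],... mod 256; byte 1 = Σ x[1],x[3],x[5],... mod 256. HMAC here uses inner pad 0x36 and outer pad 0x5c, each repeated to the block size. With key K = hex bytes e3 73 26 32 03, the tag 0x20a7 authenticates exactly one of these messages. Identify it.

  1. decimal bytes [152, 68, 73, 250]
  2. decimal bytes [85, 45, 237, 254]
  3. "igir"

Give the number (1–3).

Key hex bytes e3 73 26 32 03 is 5 bytes > B = 3, so hash it first: H(key) = 0c a5, then zero-pad to 3 bytes: K' = 0c a5 00.
K' ⊕ ipad = 3a 93 36; K' ⊕ opad = 50 f9 5c.
m1: inner = H(3a 93 36 98 44 49 fa) = ae 74; tag = H(50 f9 5c ae 74) = 20a7 ← matches
m2: inner = H(3a 93 36 55 2d ed fe) = 9b d5; tag = H(50 f9 5c 9b d5) = 8194
m3: inner = H(3a 93 36 69 67 69 72) = 49 65; tag = H(50 f9 5c 49 65) = 1142

1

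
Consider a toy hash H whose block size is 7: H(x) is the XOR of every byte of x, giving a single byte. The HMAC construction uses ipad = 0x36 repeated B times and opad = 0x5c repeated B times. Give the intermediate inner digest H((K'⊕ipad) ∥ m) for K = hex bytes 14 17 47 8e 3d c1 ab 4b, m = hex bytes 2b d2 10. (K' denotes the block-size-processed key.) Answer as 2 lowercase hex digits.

09

Key hex bytes 14 17 47 8e 3d c1 ab 4b is 8 bytes > B = 7, so hash it first: H(key) = d6, then zero-pad to 7 bytes: K' = d6 00 00 00 00 00 00.
K' ⊕ ipad = e0 36 36 36 36 36 36.
Inner input = e0 36 36 36 36 36 36 ∥ 2b d2 10.
Inner hash: XOR e0⊕36⊕36⊕36⊕36⊕36⊕36⊕2b⊕d2⊕10 = 09.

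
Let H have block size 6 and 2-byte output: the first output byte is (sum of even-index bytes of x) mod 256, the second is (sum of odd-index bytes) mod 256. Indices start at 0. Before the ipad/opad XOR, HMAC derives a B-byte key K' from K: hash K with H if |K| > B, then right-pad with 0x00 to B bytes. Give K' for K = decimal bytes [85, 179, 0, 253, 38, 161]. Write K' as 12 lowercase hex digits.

55b300fd26a1

Key decimal bytes [85, 179, 0, 253, 38, 161] = 55 b3 00 fd 26 a1 is exactly B = 6 bytes: K' = 55 b3 00 fd 26 a1.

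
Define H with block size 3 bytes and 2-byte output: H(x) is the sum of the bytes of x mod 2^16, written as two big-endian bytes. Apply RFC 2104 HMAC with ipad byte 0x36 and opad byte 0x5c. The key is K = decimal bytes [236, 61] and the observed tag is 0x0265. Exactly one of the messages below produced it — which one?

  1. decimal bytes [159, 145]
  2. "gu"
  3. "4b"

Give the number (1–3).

2

Key decimal bytes [236, 61] = ec 3d is 2 bytes ≤ B = 3; zero-pad to 3 bytes: K' = ec 3d 00.
K' ⊕ ipad = da 0b 36; K' ⊕ opad = b0 61 5c.
m1: inner = H(da 0b 36 9f 91) = 02 4b; tag = H(b0 61 5c 02 4b) = 01ba
m2: inner = H(da 0b 36 67 75) = 01 f7; tag = H(b0 61 5c 01 f7) = 0265 ← matches
m3: inner = H(da 0b 36 34 62) = 01 b1; tag = H(b0 61 5c 01 b1) = 021f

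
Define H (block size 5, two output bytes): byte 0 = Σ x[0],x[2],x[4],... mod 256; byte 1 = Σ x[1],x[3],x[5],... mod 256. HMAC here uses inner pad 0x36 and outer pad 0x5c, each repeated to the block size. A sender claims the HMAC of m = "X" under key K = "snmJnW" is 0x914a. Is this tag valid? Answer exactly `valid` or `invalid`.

invalid

Key "snmJnW" = 73 6e 6d 4a 6e 57 is 6 bytes > B = 5, so hash it first: H(key) = 4e 0f, then zero-pad to 5 bytes: K' = 4e 0f 00 00 00.
K' ⊕ ipad = 78 39 36 36 36; K' ⊕ opad = 12 53 5c 5c 5c.
Inner hash: even-index sum = 228 mod 256 = 228; odd-index sum = 199 mod 256 = 199 → e4 c7.
Outer hash (recomputed tag): even-index sum = 401 mod 256 = 145; odd-index sum = 403 mod 256 = 147 → 91 93.
Recomputed tag = 9193; claimed = 914a → mismatch.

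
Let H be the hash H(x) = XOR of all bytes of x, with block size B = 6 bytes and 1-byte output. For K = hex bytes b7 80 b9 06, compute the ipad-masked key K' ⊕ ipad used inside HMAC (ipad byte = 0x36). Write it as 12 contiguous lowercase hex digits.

81b68f303636

Key hex bytes b7 80 b9 06 is 4 bytes ≤ B = 6; zero-pad to 6 bytes: K' = b7 80 b9 06 00 00.
XOR each byte with 0x36: b7⊕36=81, 80⊕36=b6, b9⊕36=8f, 06⊕36=30, 00⊕36=36, 00⊕36=36.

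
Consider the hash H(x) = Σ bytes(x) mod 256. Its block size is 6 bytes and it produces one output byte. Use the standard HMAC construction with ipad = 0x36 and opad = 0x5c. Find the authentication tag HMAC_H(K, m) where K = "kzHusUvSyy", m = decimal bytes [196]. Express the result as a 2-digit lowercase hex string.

Key "kzHusUvSyy" = 6b 7a 48 75 73 55 76 53 79 79 is 10 bytes > B = 6, so hash it first: H(key) = 25, then zero-pad to 6 bytes: K' = 25 00 00 00 00 00.
K' ⊕ ipad = 13 36 36 36 36 36.  K' ⊕ opad = 79 5c 5c 5c 5c 5c.
Inner input = (K'⊕ipad) ∥ m = 13 36 36 36 36 36 ∥ c4.
Inner hash: sum = 19+54+54+54+54+54+196 = 485; mod 256 = 229 → e5.
Outer input = (K'⊕opad) ∥ inner = 79 5c 5c 5c 5c 5c ∥ e5.
Outer hash (tag): sum = 121+92+92+92+92+92+229 = 810; mod 256 = 42 → 2a.

2a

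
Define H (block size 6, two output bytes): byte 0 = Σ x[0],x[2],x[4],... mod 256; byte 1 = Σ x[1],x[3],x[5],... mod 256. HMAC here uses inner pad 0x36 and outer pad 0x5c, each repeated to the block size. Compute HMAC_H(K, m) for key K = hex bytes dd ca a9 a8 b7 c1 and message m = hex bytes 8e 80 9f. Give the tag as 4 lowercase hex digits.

Key hex bytes dd ca a9 a8 b7 c1 is exactly B = 6 bytes: K' = dd ca a9 a8 b7 c1.
K' ⊕ ipad = eb fc 9f 9e 81 f7.  K' ⊕ opad = 81 96 f5 f4 eb 9d.
Inner input = (K'⊕ipad) ∥ m = eb fc 9f 9e 81 f7 ∥ 8e 80 9f.
Inner hash: even-index sum = 824 mod 256 = 56; odd-index sum = 785 mod 256 = 17 → 38 11.
Outer input = (K'⊕opad) ∥ inner = 81 96 f5 f4 eb 9d ∥ 38 11.
Outer hash (tag): even-index sum = 665 mod 256 = 153; odd-index sum = 568 mod 256 = 56 → 99 38.

9938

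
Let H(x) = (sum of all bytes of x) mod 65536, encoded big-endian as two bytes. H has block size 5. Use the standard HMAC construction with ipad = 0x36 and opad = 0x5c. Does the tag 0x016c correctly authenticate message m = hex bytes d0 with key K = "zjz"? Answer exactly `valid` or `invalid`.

valid

Key "zjz" = 7a 6a 7a is 3 bytes ≤ B = 5; zero-pad to 5 bytes: K' = 7a 6a 7a 00 00.
K' ⊕ ipad = 4c 5c 4c 36 36; K' ⊕ opad = 26 36 26 5c 5c.
Inner hash: sum = 76+92+76+54+54+208 = 560 → 02 30.
Outer hash (recomputed tag): sum = 38+54+38+92+92+2+48 = 364 → 01 6c.
Recomputed tag = 016c; claimed = 016c → match.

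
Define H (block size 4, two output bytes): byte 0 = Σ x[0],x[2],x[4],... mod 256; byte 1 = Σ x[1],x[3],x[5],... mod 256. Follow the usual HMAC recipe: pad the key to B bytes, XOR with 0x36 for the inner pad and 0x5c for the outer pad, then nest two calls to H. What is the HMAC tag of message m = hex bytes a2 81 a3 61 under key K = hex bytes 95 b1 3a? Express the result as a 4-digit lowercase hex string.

Key hex bytes 95 b1 3a is 3 bytes ≤ B = 4; zero-pad to 4 bytes: K' = 95 b1 3a 00.
K' ⊕ ipad = a3 87 0c 36.  K' ⊕ opad = c9 ed 66 5c.
Inner input = (K'⊕ipad) ∥ m = a3 87 0c 36 ∥ a2 81 a3 61.
Inner hash: even-index sum = 500 mod 256 = 244; odd-index sum = 415 mod 256 = 159 → f4 9f.
Outer input = (K'⊕opad) ∥ inner = c9 ed 66 5c ∥ f4 9f.
Outer hash (tag): even-index sum = 547 mod 256 = 35; odd-index sum = 488 mod 256 = 232 → 23 e8.

23e8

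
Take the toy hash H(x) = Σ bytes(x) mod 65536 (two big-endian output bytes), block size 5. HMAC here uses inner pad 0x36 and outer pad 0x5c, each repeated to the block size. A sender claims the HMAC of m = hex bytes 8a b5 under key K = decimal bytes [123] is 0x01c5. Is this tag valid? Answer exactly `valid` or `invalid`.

invalid

Key decimal bytes [123] = 7b is 1 byte ≤ B = 5; zero-pad to 5 bytes: K' = 7b 00 00 00 00.
K' ⊕ ipad = 4d 36 36 36 36; K' ⊕ opad = 27 5c 5c 5c 5c.
Inner hash: sum = 77+54+54+54+54+138+181 = 612 → 02 64.
Outer hash (recomputed tag): sum = 39+92+92+92+92+2+100 = 509 → 01 fd.
Recomputed tag = 01fd; claimed = 01c5 → mismatch.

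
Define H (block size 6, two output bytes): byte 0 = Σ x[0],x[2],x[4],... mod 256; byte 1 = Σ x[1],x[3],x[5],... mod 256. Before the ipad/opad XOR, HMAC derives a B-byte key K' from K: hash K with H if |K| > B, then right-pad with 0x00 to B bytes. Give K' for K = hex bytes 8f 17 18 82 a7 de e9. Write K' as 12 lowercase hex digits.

|K| = 7 > B = 6, so first hash the key.
H(K): even-index sum = 567 mod 256 = 55; odd-index sum = 375 mod 256 = 119 → 37 77.
Zero-pad H(K) = 37 77 to 6 bytes: K' = 37 77 00 00 00 00.

377700000000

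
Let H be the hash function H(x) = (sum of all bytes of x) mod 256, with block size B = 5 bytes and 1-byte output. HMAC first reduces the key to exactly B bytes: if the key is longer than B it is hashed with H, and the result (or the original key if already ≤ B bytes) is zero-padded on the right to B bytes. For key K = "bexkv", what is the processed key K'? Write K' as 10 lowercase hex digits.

Key "bexkv" = 62 65 78 6b 76 is exactly B = 5 bytes: K' = 62 65 78 6b 76.

6265786b76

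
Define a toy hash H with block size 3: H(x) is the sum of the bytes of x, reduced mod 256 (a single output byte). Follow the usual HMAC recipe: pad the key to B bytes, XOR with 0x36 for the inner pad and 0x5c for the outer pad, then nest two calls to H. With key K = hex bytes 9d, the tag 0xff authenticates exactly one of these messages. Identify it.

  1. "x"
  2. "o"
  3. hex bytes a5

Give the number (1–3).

Key hex bytes 9d is 1 byte ≤ B = 3; zero-pad to 3 bytes: K' = 9d 00 00.
K' ⊕ ipad = ab 36 36; K' ⊕ opad = c1 5c 5c.
m1: inner = H(ab 36 36 78) = 8f; tag = H(c1 5c 5c 8f) = 08
m2: inner = H(ab 36 36 6f) = 86; tag = H(c1 5c 5c 86) = ff ← matches
m3: inner = H(ab 36 36 a5) = bc; tag = H(c1 5c 5c bc) = 35

2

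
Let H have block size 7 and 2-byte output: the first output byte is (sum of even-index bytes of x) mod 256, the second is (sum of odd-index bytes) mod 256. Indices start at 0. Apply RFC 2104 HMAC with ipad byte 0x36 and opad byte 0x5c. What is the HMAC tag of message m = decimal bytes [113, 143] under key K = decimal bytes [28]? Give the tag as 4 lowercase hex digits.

676f

Key decimal bytes [28] = 1c is 1 byte ≤ B = 7; zero-pad to 7 bytes: K' = 1c 00 00 00 00 00 00.
K' ⊕ ipad = 2a 36 36 36 36 36 36.  K' ⊕ opad = 40 5c 5c 5c 5c 5c 5c.
Inner input = (K'⊕ipad) ∥ m = 2a 36 36 36 36 36 36 ∥ 71 8f.
Inner hash: even-index sum = 347 mod 256 = 91; odd-index sum = 275 mod 256 = 19 → 5b 13.
Outer input = (K'⊕opad) ∥ inner = 40 5c 5c 5c 5c 5c 5c ∥ 5b 13.
Outer hash (tag): even-index sum = 359 mod 256 = 103; odd-index sum = 367 mod 256 = 111 → 67 6f.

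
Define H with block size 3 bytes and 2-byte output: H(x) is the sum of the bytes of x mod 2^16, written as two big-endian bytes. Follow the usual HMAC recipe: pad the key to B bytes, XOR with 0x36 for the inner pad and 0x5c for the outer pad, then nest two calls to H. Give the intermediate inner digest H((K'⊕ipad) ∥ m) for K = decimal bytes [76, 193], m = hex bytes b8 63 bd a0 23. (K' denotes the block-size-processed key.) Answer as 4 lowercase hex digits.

0442

Key decimal bytes [76, 193] = 4c c1 is 2 bytes ≤ B = 3; zero-pad to 3 bytes: K' = 4c c1 00.
K' ⊕ ipad = 7a f7 36.
Inner input = 7a f7 36 ∥ b8 63 bd a0 23.
Inner hash: sum = 122+247+54+184+99+189+160+35 = 1090 → 04 42.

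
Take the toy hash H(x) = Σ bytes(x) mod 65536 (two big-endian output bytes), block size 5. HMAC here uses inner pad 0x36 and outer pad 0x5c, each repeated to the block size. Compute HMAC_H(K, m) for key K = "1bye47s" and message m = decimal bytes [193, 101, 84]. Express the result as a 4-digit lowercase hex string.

0250

Key "1bye47s" = 31 62 79 65 34 37 73 is 7 bytes > B = 5, so hash it first: H(key) = 02 4f, then zero-pad to 5 bytes: K' = 02 4f 00 00 00.
K' ⊕ ipad = 34 79 36 36 36.  K' ⊕ opad = 5e 13 5c 5c 5c.
Inner input = (K'⊕ipad) ∥ m = 34 79 36 36 36 ∥ c1 65 54.
Inner hash: sum = 52+121+54+54+54+193+101+84 = 713 → 02 c9.
Outer input = (K'⊕opad) ∥ inner = 5e 13 5c 5c 5c ∥ 02 c9.
Outer hash (tag): sum = 94+19+92+92+92+2+201 = 592 → 02 50.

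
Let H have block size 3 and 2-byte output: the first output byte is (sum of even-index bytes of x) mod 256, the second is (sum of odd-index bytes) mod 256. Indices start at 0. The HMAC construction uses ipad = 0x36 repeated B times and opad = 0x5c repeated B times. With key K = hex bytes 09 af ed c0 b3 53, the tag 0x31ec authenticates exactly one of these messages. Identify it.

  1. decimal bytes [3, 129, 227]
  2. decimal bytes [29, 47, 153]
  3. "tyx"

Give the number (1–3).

3

Key hex bytes 09 af ed c0 b3 53 is 6 bytes > B = 3, so hash it first: H(key) = a9 c2, then zero-pad to 3 bytes: K' = a9 c2 00.
K' ⊕ ipad = 9f f4 36; K' ⊕ opad = f5 9e 5c.
m1: inner = H(9f f4 36 03 81 e3) = 56 da; tag = H(f5 9e 5c 56 da) = 2bf4
m2: inner = H(9f f4 36 1d 2f 99) = 04 aa; tag = H(f5 9e 5c 04 aa) = fba2
m3: inner = H(9f f4 36 74 79 78) = 4e e0; tag = H(f5 9e 5c 4e e0) = 31ec ← matches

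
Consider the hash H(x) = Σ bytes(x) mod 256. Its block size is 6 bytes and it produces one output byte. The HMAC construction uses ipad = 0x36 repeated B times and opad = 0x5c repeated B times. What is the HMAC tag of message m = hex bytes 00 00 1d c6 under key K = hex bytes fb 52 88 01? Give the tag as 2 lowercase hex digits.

Key hex bytes fb 52 88 01 is 4 bytes ≤ B = 6; zero-pad to 6 bytes: K' = fb 52 88 01 00 00.
K' ⊕ ipad = cd 64 be 37 36 36.  K' ⊕ opad = a7 0e d4 5d 5c 5c.
Inner input = (K'⊕ipad) ∥ m = cd 64 be 37 36 36 ∥ 00 00 1d c6.
Inner hash: sum = 205+100+190+55+54+54+0+0+29+198 = 885; mod 256 = 117 → 75.
Outer input = (K'⊕opad) ∥ inner = a7 0e d4 5d 5c 5c ∥ 75.
Outer hash (tag): sum = 167+14+212+93+92+92+117 = 787; mod 256 = 19 → 13.

13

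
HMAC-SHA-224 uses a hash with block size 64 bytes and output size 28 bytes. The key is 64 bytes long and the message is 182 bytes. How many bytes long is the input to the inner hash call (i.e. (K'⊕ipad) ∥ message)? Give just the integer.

246

Key is 64 ≤ 64 bytes, zero-padded: |K'| = 64.
Inner input = (K'⊕ipad) ∥ m → 64 + 182 = 246 bytes.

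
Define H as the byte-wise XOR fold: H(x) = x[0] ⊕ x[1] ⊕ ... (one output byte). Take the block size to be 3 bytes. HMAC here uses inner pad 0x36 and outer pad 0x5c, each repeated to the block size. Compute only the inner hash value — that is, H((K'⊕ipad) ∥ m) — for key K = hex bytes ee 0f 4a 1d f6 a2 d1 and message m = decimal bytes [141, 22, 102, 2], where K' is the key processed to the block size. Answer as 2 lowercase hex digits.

Key hex bytes ee 0f 4a 1d f6 a2 d1 is 7 bytes > B = 3, so hash it first: H(key) = 33, then zero-pad to 3 bytes: K' = 33 00 00.
K' ⊕ ipad = 05 36 36.
Inner input = 05 36 36 ∥ 8d 16 66 02.
Inner hash: XOR 05⊕36⊕36⊕8d⊕16⊕66⊕02 = fa.

fa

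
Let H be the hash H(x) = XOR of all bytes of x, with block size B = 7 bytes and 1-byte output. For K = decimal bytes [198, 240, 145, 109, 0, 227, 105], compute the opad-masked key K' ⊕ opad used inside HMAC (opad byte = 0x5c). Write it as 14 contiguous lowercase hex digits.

Key decimal bytes [198, 240, 145, 109, 0, 227, 105] = c6 f0 91 6d 00 e3 69 is exactly B = 7 bytes: K' = c6 f0 91 6d 00 e3 69.
XOR each byte with 0x5c: c6⊕5c=9a, f0⊕5c=ac, 91⊕5c=cd, 6d⊕5c=31, 00⊕5c=5c, e3⊕5c=bf, 69⊕5c=35.

9aaccd315cbf35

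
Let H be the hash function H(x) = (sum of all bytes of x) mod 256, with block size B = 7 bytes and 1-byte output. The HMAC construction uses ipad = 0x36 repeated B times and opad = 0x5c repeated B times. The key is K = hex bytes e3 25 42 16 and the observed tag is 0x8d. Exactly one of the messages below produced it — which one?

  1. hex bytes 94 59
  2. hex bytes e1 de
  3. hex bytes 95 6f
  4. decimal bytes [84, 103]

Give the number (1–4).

4

Key hex bytes e3 25 42 16 is 4 bytes ≤ B = 7; zero-pad to 7 bytes: K' = e3 25 42 16 00 00 00.
K' ⊕ ipad = d5 13 74 20 36 36 36; K' ⊕ opad = bf 79 1e 4a 5c 5c 5c.
m1: inner = H(d5 13 74 20 36 36 36 94 59) = 0b; tag = H(bf 79 1e 4a 5c 5c 5c 0b) = bf
m2: inner = H(d5 13 74 20 36 36 36 e1 de) = dd; tag = H(bf 79 1e 4a 5c 5c 5c dd) = 91
m3: inner = H(d5 13 74 20 36 36 36 95 6f) = 22; tag = H(bf 79 1e 4a 5c 5c 5c 22) = d6
m4: inner = H(d5 13 74 20 36 36 36 54 67) = d9; tag = H(bf 79 1e 4a 5c 5c 5c d9) = 8d ← matches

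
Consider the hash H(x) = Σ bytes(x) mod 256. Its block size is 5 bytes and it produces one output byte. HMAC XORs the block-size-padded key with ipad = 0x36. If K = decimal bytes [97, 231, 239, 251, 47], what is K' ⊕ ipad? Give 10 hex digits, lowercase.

Key decimal bytes [97, 231, 239, 251, 47] = 61 e7 ef fb 2f is exactly B = 5 bytes: K' = 61 e7 ef fb 2f.
XOR each byte with 0x36: 61⊕36=57, e7⊕36=d1, ef⊕36=d9, fb⊕36=cd, 2f⊕36=19.

57d1d9cd19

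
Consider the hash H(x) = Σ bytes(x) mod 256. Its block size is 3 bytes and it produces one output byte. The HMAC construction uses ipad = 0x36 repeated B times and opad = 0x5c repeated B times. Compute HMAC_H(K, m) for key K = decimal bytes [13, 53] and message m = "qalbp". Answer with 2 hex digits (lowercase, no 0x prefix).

9a

Key decimal bytes [13, 53] = 0d 35 is 2 bytes ≤ B = 3; zero-pad to 3 bytes: K' = 0d 35 00.
K' ⊕ ipad = 3b 03 36.  K' ⊕ opad = 51 69 5c.
Inner input = (K'⊕ipad) ∥ m = 3b 03 36 ∥ 71 61 6c 62 70.
Inner hash: sum = 59+3+54+113+97+108+98+112 = 644; mod 256 = 132 → 84.
Outer input = (K'⊕opad) ∥ inner = 51 69 5c ∥ 84.
Outer hash (tag): sum = 81+105+92+132 = 410; mod 256 = 154 → 9a.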